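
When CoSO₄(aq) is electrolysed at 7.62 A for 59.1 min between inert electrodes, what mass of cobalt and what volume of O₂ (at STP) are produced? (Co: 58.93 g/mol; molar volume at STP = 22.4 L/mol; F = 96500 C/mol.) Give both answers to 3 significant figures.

Q = 7.62 × 3546 = 27020 C; n(e⁻) = 27020 / 96500 = 0.2800 mol
Cathode: Co²⁺ + 2e⁻ → Co → n(Co) = 0.2800/2 = 0.1400 mol → 8.25 g
Anode: 2H₂O → O₂ + 4H⁺ + 4e⁻ → n(O₂) = 0.2800/4 = 0.07000 mol → 1.57 L

8.25 g Co; 1.57 L O₂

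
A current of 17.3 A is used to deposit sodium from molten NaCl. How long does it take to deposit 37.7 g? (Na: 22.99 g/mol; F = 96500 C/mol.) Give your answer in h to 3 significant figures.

2.54 h

n(Na) = 37.7 / 22.99 = 1.640 mol
Na⁺ + e⁻ → Na, so n(e⁻) = 1.640 mol
Q = 1.640 × 96500 = 1.583×10^5 C
t = Q / I = 1.583×10^5 / 17.3 = 9150 s = 2.54 h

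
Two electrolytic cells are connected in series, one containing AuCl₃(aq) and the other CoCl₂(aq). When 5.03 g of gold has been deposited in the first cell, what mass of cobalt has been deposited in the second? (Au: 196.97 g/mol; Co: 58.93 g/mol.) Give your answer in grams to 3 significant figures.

n(Au) = 5.03 / 196.97 = 0.02554 mol
Au³⁺ + 3e⁻ → Au, so n(e⁻) = 3 × 0.02554 = 0.07662 mol
Since the cells are in series, n(e⁻) in the Co cell is also 0.07662 mol.
Co²⁺ + 2e⁻ → Co, so n(Co) = 0.07662 / 2 = 0.03831 mol
m(Co) = 0.03831 × 58.93 = 2.26 g

2.26 g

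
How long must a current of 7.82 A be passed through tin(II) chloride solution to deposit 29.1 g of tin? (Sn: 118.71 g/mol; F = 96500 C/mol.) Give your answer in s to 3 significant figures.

n(Sn) = 29.1 / 118.71 = 0.2451 mol
Sn²⁺ + 2e⁻ → Sn, so n(e⁻) = 2 × 0.2451 = 0.4902 mol
Q = 0.4902 × 96500 = 47300 C
t = Q / I = 47300 / 7.82 = 6049 s

6050 s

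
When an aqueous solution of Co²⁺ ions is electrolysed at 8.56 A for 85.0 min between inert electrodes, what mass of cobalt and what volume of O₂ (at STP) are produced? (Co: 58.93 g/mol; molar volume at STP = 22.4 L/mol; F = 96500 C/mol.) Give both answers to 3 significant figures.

Q = 8.56 × 5100 = 43660 C; n(e⁻) = 43660 / 96500 = 0.4524 mol
Cathode: Co²⁺ + 2e⁻ → Co → n(Co) = 0.4524/2 = 0.2262 mol → 13.3 g
Anode: 2H₂O → O₂ + 4H⁺ + 4e⁻ → n(O₂) = 0.4524/4 = 0.1131 mol → 2.53 L

13.3 g Co; 2.53 L O₂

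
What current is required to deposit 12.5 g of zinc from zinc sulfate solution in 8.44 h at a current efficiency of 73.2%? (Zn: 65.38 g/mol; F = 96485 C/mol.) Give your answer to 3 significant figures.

n(Zn) = 12.5 / 65.38 = 0.1912 mol
Zn²⁺ + 2e⁻ → Zn, so n(e⁻) = 2 × 0.1912 = 0.3824 mol
Q = 0.3824 × 96485 / 0.732 = 50400 C
I = Q / t = 50400 / 30384 s = 1.66 A

1.66 A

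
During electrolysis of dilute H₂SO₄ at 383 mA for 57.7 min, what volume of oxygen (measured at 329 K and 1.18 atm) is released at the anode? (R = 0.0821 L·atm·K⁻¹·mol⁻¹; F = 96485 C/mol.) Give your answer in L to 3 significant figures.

0.0786 L

Q = 0.383 A × 3462 s = 1326 C
n(e⁻) = Q/F = 1326/96485 = 0.01374 mol
2H₂O → O₂ + 4H⁺ + 4e⁻, so n(O₂) = 0.01374 / 4 = 0.003435 mol
V = nRT/P = 0.003435 × 0.0821 × 329 / 1.18 = 0.07863 L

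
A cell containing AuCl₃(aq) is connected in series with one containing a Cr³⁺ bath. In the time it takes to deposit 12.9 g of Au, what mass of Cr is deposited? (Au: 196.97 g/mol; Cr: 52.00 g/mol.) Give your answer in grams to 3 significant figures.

n(Au) = 12.9 / 196.97 = 0.06549 mol
Au³⁺ + 3e⁻ → Au, so n(e⁻) = 3 × 0.06549 = 0.1965 mol
Same current for the same time ⇒ same n(e⁻) = 0.1965 mol in both cells.
Cr³⁺ + 3e⁻ → Cr, so n(Cr) = 0.1965 / 3 = 0.06550 mol
m(Cr) = 0.06550 × 52.00 = 3.41 g

3.41 g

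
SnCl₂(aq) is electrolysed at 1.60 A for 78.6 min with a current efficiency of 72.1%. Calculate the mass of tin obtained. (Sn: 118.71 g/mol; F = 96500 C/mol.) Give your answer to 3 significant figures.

3.35 g

Q = 1.60 × 4716 = 7546 C
n(e⁻) = 7546 / 96500 = 0.07820 mol
Sn²⁺ + 2e⁻ → Sn, so theoretical m(Sn) = 0.03910 × 118.71 = 4.642 g
Actual mass = 72.1% × 4.642 = 3.35 g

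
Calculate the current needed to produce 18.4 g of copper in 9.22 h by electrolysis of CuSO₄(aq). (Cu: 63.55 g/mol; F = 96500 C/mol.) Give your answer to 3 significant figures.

n(Cu) = 18.4 / 63.55 = 0.2895 mol
Cu²⁺ + 2e⁻ → Cu, so n(e⁻) = 2 × 0.2895 = 0.5790 mol
Q = 0.5790 × 96500 = 55870 C
I = Q / t = 55870 / 33192 s = 1.68 A

1.68 A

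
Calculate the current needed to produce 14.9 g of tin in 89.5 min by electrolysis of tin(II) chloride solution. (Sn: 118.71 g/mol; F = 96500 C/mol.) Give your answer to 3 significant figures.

4.51 A

n(Sn) = 14.9 / 118.71 = 0.1255 mol
Sn²⁺ + 2e⁻ → Sn, so n(e⁻) = 2 × 0.1255 = 0.2510 mol
Q = 0.2510 × 96500 = 24220 C
I = Q / t = 24220 / 5370 s = 4.51 A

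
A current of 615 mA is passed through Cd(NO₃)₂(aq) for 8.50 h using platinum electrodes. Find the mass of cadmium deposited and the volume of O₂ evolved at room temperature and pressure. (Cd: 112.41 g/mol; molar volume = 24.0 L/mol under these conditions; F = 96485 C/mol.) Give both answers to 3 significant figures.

Q = 0.615 × 30600 = 18820 C; n(e⁻) = 18820 / 96485 = 0.1951 mol
Cathode: Cd²⁺ + 2e⁻ → Cd → n(Cd) = 0.1951/2 = 0.09755 mol → 11.0 g
Anode: 2H₂O → O₂ + 4H⁺ + 4e⁻ → n(O₂) = 0.1951/4 = 0.04878 mol → 1.17 L

11.0 g Cd; 1.17 L O₂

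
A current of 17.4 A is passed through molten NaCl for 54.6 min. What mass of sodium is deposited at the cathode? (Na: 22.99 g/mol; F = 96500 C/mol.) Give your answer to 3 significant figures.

13.6 g

Q = It = 17.4 × 3276 = 57000 C
Moles of electrons = 57000 / 96500 = 0.5907 mol
Na⁺ + e⁻ → Na, so n(Na) = 0.5907 mol
m = 0.5907 × 22.99 = 13.6 g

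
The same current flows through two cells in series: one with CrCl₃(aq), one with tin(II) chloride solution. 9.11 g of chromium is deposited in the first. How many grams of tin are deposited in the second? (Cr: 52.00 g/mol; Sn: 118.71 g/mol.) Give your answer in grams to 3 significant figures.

31.2 g

n(Cr) = 9.11 / 52.00 = 0.1752 mol
Cr³⁺ + 3e⁻ → Cr, so n(e⁻) = 3 × 0.1752 = 0.5256 mol
Same current for the same time ⇒ same n(e⁻) = 0.5256 mol in both cells.
Sn²⁺ + 2e⁻ → Sn, so n(Sn) = 0.5256 / 2 = 0.2628 mol
m(Sn) = 0.2628 × 118.71 = 31.2 g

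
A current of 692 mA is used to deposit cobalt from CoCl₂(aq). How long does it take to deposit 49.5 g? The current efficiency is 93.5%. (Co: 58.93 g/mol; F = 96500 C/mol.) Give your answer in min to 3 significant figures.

4180 min

n(Co) = 49.5 / 58.93 = 0.8400 mol
Co²⁺ + 2e⁻ → Co, so n(e⁻) = 2 × 0.8400 = 1.680 mol
Q = 1.680 × 96500 / 0.935 = 1.734×10^5 C
t = Q / I = 1.734×10^5 / 0.692 = 2.506×10^5 s = 4180 min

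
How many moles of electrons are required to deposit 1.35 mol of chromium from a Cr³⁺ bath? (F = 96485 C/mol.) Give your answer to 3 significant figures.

4.05 mol

Cr³⁺ + 3e⁻ → Cr, so n(e⁻) = 3 × 1.35 = 4.050 mol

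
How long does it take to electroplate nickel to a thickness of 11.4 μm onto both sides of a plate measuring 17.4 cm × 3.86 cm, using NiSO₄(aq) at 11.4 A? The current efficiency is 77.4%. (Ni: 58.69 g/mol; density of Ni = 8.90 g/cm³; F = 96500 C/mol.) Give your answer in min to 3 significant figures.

Plated area = 2 × 17.4 × 3.86 = 134.3 cm²
Volume = 134.3 × 11.4×10⁻⁴ cm = 0.1531 cm³
m(Ni) = 0.1531 × 8.90 = 1.363 g
n(Ni) = 1.363 / 58.69 = 0.02322 mol; n(e⁻) = 2 × 0.02322 = 0.04644 mol
Q = 0.04644 × 96500 / 0.774 = 5790 C
t = 5790 / 11.4 = 507.9 s = 8.47 min

8.47 min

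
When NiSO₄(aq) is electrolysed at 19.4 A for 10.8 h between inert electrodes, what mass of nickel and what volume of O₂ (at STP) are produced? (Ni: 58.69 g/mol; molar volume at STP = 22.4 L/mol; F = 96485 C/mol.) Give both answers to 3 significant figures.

Q = 19.4 × 38880 = 7.543×10^5 C; n(e⁻) = 7.543×10^5 / 96485 = 7.818 mol
Cathode: Ni²⁺ + 2e⁻ → Ni → n(Ni) = 7.818/2 = 3.909 mol → 229 g
Anode: 2H₂O → O₂ + 4H⁺ + 4e⁻ → n(O₂) = 7.818/4 = 1.955 mol → 43.8 L

229 g Ni; 43.8 L O₂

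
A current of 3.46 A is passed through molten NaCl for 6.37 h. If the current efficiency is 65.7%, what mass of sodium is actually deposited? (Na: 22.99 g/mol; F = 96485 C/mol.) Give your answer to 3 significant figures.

12.4 g

Q = 3.46 × 22932 = 79340 C
n(e⁻) = 79340 / 96485 = 0.8223 mol
Na⁺ + e⁻ → Na, so theoretical m(Na) = 0.8223 × 22.99 = 18.90 g
Actual mass = 65.7% × 18.90 = 12.4 g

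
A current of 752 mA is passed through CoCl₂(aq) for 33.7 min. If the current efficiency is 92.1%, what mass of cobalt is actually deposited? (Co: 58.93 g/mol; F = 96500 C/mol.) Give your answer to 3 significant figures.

Q = 0.752 × 2022 = 1521 C
n(e⁻) = 1521 / 96500 = 0.01576 mol
Co²⁺ + 2e⁻ → Co, so theoretical m(Co) = 0.007880 × 58.93 = 0.4644 g
Actual mass = 92.1% × 0.4644 = 0.428 g

0.428 g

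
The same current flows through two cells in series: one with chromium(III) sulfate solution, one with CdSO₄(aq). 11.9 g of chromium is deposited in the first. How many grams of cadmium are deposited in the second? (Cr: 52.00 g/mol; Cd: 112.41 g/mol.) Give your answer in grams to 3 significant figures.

n(Cr) = 11.9 / 52.00 = 0.2288 mol
Cr³⁺ + 3e⁻ → Cr, so n(e⁻) = 3 × 0.2288 = 0.6864 mol
The cells are in series, so the same charge (and hence the same n(e⁻) = 0.6864 mol) passes through both.
Cd²⁺ + 2e⁻ → Cd, so n(Cd) = 0.6864 / 2 = 0.3432 mol
m(Cd) = 0.3432 × 112.41 = 38.6 g

38.6 g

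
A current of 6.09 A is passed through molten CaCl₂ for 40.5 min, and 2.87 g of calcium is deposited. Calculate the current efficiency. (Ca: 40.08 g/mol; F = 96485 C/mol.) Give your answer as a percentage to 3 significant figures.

93.4%

Q = 6.09 × 2430 = 14800 C
n(e⁻) = 14800 / 96485 = 0.1534 mol
Ca²⁺ + 2e⁻ → Ca, so theoretical n(Ca) = 0.07670 mol → 3.074 g
Efficiency = 2.87 / 3.074 = 0.9336 = 93.4%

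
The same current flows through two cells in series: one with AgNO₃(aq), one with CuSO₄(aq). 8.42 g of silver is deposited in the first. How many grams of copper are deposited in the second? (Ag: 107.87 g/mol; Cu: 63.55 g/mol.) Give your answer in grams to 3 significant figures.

n(Ag) = 8.42 / 107.87 = 0.07806 mol
Ag⁺ + e⁻ → Ag, so n(e⁻) = 0.07806 mol
In series, the same 0.07806 mol of electrons flows through the second cell.
Cu²⁺ + 2e⁻ → Cu, so n(Cu) = 0.07806 / 2 = 0.03903 mol
m(Cu) = 0.03903 × 63.55 = 2.48 g

2.48 g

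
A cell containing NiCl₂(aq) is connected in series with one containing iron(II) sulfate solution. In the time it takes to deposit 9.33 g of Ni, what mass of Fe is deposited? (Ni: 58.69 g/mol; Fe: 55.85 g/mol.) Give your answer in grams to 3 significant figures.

n(Ni) = 9.33 / 58.69 = 0.1590 mol
Ni²⁺ + 2e⁻ → Ni, so n(e⁻) = 2 × 0.1590 = 0.3180 mol
The cells are in series, so the same charge (and hence the same n(e⁻) = 0.3180 mol) passes through both.
Fe²⁺ + 2e⁻ → Fe, so n(Fe) = 0.3180 / 2 = 0.1590 mol
m(Fe) = 0.1590 × 55.85 = 8.88 g

8.88 g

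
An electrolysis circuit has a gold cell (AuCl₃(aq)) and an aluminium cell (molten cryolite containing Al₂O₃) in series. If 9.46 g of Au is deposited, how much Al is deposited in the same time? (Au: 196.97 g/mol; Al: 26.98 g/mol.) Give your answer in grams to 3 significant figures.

n(Au) = 9.46 / 196.97 = 0.04803 mol
Au³⁺ + 3e⁻ → Au, so n(e⁻) = 3 × 0.04803 = 0.1441 mol
In series, the same 0.1441 mol of electrons flows through the second cell.
Al³⁺ + 3e⁻ → Al, so n(Al) = 0.1441 / 3 = 0.04803 mol
m(Al) = 0.04803 × 26.98 = 1.30 g

1.30 g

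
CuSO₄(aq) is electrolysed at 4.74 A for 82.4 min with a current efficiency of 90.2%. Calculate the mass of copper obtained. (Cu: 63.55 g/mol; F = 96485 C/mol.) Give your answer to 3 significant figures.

Q = 4.74 × 4944 = 23430 C
n(e⁻) = 23430 / 96485 = 0.2428 mol
Cu²⁺ + 2e⁻ → Cu, so theoretical m(Cu) = 0.1214 × 63.55 = 7.715 g
Actual mass = 90.2% × 7.715 = 6.96 g

6.96 g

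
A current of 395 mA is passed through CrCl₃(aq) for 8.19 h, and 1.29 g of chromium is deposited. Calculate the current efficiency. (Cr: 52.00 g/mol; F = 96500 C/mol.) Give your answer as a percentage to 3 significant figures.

Q = 0.395 × 29484 = 11650 C
n(e⁻) = 11650 / 96500 = 0.1207 mol
Cr³⁺ + 3e⁻ → Cr, so theoretical n(Cr) = 0.04023 mol → 2.092 g
Efficiency = 1.29 / 2.092 = 0.6166 = 61.7%

61.7%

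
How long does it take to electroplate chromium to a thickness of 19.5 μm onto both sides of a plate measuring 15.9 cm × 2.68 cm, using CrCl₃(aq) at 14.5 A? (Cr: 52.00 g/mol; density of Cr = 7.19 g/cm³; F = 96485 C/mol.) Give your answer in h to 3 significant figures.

Plated area = 2 × 15.9 × 2.68 = 85.22 cm²
Volume = 85.22 × 19.5×10⁻⁴ cm = 0.1662 cm³
m(Cr) = 0.1662 × 7.19 = 1.195 g
n(Cr) = 1.195 / 52.00 = 0.02298 mol; n(e⁻) = 3 × 0.02298 = 0.06894 mol
Q = 0.06894 × 96485 = 6652 C
t = 6652 / 14.5 = 458.8 s = 0.127 h

0.127 h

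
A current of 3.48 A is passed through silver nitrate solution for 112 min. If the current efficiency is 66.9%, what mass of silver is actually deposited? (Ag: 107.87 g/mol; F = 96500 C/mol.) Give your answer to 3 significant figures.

17.5 g

Q = 3.48 × 6720 = 23390 C
n(e⁻) = 23390 / 96500 = 0.2424 mol
Ag⁺ + e⁻ → Ag, so theoretical m(Ag) = 0.2424 × 107.87 = 26.15 g
Actual mass = 66.9% × 26.15 = 17.5 g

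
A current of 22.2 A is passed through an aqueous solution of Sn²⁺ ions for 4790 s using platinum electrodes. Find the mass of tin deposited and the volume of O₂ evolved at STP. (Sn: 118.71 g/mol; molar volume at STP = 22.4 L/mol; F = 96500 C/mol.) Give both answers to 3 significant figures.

65.4 g Sn; 6.17 L O₂

Q = 22.2 × 4790 = 1.063×10^5 C; n(e⁻) = 1.063×10^5 / 96500 = 1.102 mol
Cathode: Sn²⁺ + 2e⁻ → Sn → n(Sn) = 1.102/2 = 0.5510 mol → 65.4 g
Anode: 2H₂O → O₂ + 4H⁺ + 4e⁻ → n(O₂) = 1.102/4 = 0.2755 mol → 6.17 L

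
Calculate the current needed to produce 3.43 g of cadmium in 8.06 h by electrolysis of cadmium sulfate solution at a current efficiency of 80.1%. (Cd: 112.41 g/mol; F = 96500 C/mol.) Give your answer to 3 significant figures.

n(Cd) = 3.43 / 112.41 = 0.03051 mol
Cd²⁺ + 2e⁻ → Cd, so n(e⁻) = 2 × 0.03051 = 0.06102 mol
Q = 0.06102 × 96500 / 0.801 = 7351 C
I = Q / t = 7351 / 29016 s = 0.253 A

0.253 A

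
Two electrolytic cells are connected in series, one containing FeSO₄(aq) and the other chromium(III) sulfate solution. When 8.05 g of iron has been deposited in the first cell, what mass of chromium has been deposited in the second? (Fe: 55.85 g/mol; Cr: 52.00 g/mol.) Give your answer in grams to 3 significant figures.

n(Fe) = 8.05 / 55.85 = 0.1441 mol
Fe²⁺ + 2e⁻ → Fe, so n(e⁻) = 2 × 0.1441 = 0.2882 mol
Since the cells are in series, n(e⁻) in the Cr cell is also 0.2882 mol.
Cr³⁺ + 3e⁻ → Cr, so n(Cr) = 0.2882 / 3 = 0.09607 mol
m(Cr) = 0.09607 × 52.00 = 5.00 g

5.00 g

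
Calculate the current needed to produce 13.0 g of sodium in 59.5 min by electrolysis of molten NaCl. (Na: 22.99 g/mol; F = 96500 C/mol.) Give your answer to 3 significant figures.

n(Na) = 13.0 / 22.99 = 0.5655 mol
Na⁺ + e⁻ → Na, so n(e⁻) = 0.5655 mol
Q = 0.5655 × 96500 = 54570 C
I = Q / t = 54570 / 3570 s = 15.3 A

15.3 A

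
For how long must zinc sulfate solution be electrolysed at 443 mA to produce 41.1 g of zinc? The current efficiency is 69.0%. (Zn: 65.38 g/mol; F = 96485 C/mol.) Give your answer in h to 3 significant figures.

110 h

n(Zn) = 41.1 / 65.38 = 0.6286 mol
Zn²⁺ + 2e⁻ → Zn, so n(e⁻) = 2 × 0.6286 = 1.257 mol
Q = 1.257 × 96485 / 0.690 = 1.758×10^5 C
t = Q / I = 1.758×10^5 / 0.443 = 3.968×10^5 s = 110 h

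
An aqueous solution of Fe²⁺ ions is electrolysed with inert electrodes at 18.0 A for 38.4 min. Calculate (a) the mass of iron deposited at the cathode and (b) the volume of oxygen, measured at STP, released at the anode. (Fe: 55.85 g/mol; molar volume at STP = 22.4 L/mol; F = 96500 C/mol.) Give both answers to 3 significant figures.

12.0 g Fe; 2.41 L O₂

Q = 18.0 × 2304 = 41470 C; n(e⁻) = 41470 / 96500 = 0.4297 mol
Cathode: Fe²⁺ + 2e⁻ → Fe → n(Fe) = 0.4297/2 = 0.2149 mol → 12.0 g
Anode: 2H₂O → O₂ + 4H⁺ + 4e⁻ → n(O₂) = 0.4297/4 = 0.1074 mol → 2.41 L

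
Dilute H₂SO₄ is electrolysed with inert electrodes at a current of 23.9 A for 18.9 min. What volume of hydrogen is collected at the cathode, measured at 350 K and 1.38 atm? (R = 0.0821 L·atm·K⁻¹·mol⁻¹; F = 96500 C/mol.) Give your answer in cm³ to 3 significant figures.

2920 cm³

Q = 23.9 A × 1134 s = 27100 C
n(e⁻) = Q/F = 27100/96500 = 0.2808 mol
2H⁺ + 2e⁻ → H₂, so n(H₂) = 0.2808 / 2 = 0.1404 mol
V = nRT/P = 0.1404 × 0.0821 × 350 / 1.38 = 2.923 L
= 2920 cm³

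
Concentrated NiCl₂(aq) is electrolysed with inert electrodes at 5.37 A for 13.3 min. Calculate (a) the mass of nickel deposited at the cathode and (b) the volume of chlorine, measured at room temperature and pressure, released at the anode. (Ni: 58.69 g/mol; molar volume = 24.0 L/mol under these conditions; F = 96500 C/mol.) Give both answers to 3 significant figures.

1.30 g Ni; 0.533 L Cl₂

Q = 5.37 × 798 = 4285 C; n(e⁻) = 4285 / 96500 = 0.04440 mol
Cathode: Ni²⁺ + 2e⁻ → Ni → n(Ni) = 0.04440/2 = 0.02220 mol → 1.30 g
Anode: 2Cl⁻ → Cl₂ + 2e⁻ → n(Cl₂) = 0.04440/2 = 0.02220 mol → 0.533 L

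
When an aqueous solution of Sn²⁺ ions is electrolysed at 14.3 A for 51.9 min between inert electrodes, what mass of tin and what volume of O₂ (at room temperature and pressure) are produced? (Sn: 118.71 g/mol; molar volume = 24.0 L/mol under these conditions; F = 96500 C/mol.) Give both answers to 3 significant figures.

Q = 14.3 × 3114 = 44530 C; n(e⁻) = 44530 / 96500 = 0.4615 mol
Cathode: Sn²⁺ + 2e⁻ → Sn → n(Sn) = 0.4615/2 = 0.2308 mol → 27.4 g
Anode: 2H₂O → O₂ + 4H⁺ + 4e⁻ → n(O₂) = 0.4615/4 = 0.1154 mol → 2.77 L

27.4 g Sn; 2.77 L O₂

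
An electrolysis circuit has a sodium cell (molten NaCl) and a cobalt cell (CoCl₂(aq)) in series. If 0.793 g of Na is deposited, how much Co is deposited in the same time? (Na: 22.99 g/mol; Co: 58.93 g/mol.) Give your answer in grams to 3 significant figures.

1.02 g

n(Na) = 0.793 / 22.99 = 0.03449 mol
Na⁺ + e⁻ → Na, so n(e⁻) = 0.03449 mol
In series, the same 0.03449 mol of electrons flows through the second cell.
Co²⁺ + 2e⁻ → Co, so n(Co) = 0.03449 / 2 = 0.01725 mol
m(Co) = 0.01725 × 58.93 = 1.02 g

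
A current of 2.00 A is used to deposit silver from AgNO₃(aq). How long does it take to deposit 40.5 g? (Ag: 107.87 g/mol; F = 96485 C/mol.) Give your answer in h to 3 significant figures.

n(Ag) = 40.5 / 107.87 = 0.3755 mol
Ag⁺ + e⁻ → Ag, so n(e⁻) = 0.3755 mol
Q = 0.3755 × 96485 = 36230 C
t = Q / I = 36230 / 2.00 = 18120 s = 5.03 h

5.03 h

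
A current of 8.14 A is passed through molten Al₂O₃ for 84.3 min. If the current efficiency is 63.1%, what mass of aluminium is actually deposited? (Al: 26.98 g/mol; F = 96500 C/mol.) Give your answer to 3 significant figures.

2.42 g

Q = 8.14 × 5058 = 41170 C
n(e⁻) = 41170 / 96500 = 0.4266 mol
Al³⁺ + 3e⁻ → Al, so theoretical m(Al) = 0.1422 × 26.98 = 3.837 g
Actual mass = 63.1% × 3.837 = 2.42 g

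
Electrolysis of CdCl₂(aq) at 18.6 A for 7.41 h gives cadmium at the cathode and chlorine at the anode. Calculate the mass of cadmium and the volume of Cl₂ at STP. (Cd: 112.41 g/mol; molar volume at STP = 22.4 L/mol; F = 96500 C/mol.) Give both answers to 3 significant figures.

289 g Cd; 57.6 L Cl₂

Q = 18.6 × 26676 = 4.962×10^5 C; n(e⁻) = 4.962×10^5 / 96500 = 5.142 mol
Cathode: Cd²⁺ + 2e⁻ → Cd → n(Cd) = 5.142/2 = 2.571 mol → 289 g
Anode: 2Cl⁻ → Cl₂ + 2e⁻ → n(Cl₂) = 5.142/2 = 2.571 mol → 57.6 L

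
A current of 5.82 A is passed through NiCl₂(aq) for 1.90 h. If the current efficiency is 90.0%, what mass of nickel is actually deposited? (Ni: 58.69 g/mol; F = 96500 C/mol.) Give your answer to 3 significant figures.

Q = 5.82 × 6840 = 39810 C
n(e⁻) = 39810 / 96500 = 0.4125 mol
Ni²⁺ + 2e⁻ → Ni, so theoretical m(Ni) = 0.2063 × 58.69 = 12.11 g
Actual mass = 90.0% × 12.11 = 10.9 g

10.9 g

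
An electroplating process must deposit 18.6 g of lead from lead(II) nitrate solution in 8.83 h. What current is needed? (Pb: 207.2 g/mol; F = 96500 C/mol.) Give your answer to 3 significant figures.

0.545 A

n(Pb) = 18.6 / 207.2 = 0.08977 mol
Pb²⁺ + 2e⁻ → Pb, so n(e⁻) = 2 × 0.08977 = 0.1795 mol
Q = 0.1795 × 96500 = 17320 C
I = Q / t = 17320 / 31788 s = 0.545 A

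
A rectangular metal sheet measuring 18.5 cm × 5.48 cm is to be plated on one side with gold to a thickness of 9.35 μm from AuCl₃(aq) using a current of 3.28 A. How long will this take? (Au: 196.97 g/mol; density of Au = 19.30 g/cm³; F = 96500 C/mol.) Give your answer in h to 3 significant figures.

Plated area = 18.5 × 5.48 = 101.4 cm²
Volume = 101.4 × 9.35×10⁻⁴ cm = 0.09481 cm³
m(Au) = 0.09481 × 19.30 = 1.830 g
n(Au) = 1.830 / 196.97 = 0.009291 mol; n(e⁻) = 3 × 0.009291 = 0.02787 mol
Q = 0.02787 × 96500 = 2689 C
t = 2689 / 3.28 = 819.8 s = 0.228 h

0.228 h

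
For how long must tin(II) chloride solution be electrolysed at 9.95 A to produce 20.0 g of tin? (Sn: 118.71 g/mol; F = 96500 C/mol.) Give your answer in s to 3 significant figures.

3270 s

n(Sn) = 20.0 / 118.71 = 0.1685 mol
Sn²⁺ + 2e⁻ → Sn, so n(e⁻) = 2 × 0.1685 = 0.3370 mol
Q = 0.3370 × 96500 = 32520 C
t = Q / I = 32520 / 9.95 = 3268 s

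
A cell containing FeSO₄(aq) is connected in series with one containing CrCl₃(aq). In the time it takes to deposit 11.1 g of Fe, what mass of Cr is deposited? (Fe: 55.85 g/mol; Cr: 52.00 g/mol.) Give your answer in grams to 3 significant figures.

6.89 g

n(Fe) = 11.1 / 55.85 = 0.1987 mol
Fe²⁺ + 2e⁻ → Fe, so n(e⁻) = 2 × 0.1987 = 0.3974 mol
Same current for the same time ⇒ same n(e⁻) = 0.3974 mol in both cells.
Cr³⁺ + 3e⁻ → Cr, so n(Cr) = 0.3974 / 3 = 0.1325 mol
m(Cr) = 0.1325 × 52.00 = 6.89 g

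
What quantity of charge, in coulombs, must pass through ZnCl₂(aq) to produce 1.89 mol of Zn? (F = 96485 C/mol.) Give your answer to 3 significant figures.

Zn²⁺ + 2e⁻ → Zn, so n(e⁻) = 2 × 1.89 = 3.780 mol
Q = 3.780 × 96485 = 3.647×10^5 C

3.65×10^5 C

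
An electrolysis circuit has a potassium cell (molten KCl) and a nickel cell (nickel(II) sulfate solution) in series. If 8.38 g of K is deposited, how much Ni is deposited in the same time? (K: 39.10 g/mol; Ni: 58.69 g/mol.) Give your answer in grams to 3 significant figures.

6.29 g

n(K) = 8.38 / 39.10 = 0.2143 mol
K⁺ + e⁻ → K, so n(e⁻) = 0.2143 mol
Same current for the same time ⇒ same n(e⁻) = 0.2143 mol in both cells.
Ni²⁺ + 2e⁻ → Ni, so n(Ni) = 0.2143 / 2 = 0.1072 mol
m(Ni) = 0.1072 × 58.69 = 6.29 g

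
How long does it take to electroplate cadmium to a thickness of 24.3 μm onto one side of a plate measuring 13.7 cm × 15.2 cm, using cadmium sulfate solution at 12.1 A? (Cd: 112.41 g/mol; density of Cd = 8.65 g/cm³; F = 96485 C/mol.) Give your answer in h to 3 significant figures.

0.172 h

Plated area = 13.7 × 15.2 = 208.2 cm²
Volume = 208.2 × 24.3×10⁻⁴ cm = 0.5059 cm³
m(Cd) = 0.5059 × 8.65 = 4.376 g
n(Cd) = 4.376 / 112.41 = 0.03893 mol; n(e⁻) = 2 × 0.03893 = 0.07786 mol
Q = 0.07786 × 96485 = 7512 C
t = 7512 / 12.1 = 620.8 s = 0.172 h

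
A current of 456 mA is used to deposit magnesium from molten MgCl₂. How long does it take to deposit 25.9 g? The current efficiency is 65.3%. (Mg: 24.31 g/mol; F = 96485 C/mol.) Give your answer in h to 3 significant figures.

n(Mg) = 25.9 / 24.31 = 1.065 mol
Mg²⁺ + 2e⁻ → Mg, so n(e⁻) = 2 × 1.065 = 2.130 mol
Q = 2.130 × 96485 / 0.653 = 3.147×10^5 C
t = Q / I = 3.147×10^5 / 0.456 = 6.901×10^5 s = 192 h

192 h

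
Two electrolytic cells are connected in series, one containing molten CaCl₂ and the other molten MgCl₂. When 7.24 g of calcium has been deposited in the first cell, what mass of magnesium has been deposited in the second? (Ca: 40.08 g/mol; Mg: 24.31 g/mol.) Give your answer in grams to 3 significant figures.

4.39 g

n(Ca) = 7.24 / 40.08 = 0.1806 mol
Ca²⁺ + 2e⁻ → Ca, so n(e⁻) = 2 × 0.1806 = 0.3612 mol
Same current for the same time ⇒ same n(e⁻) = 0.3612 mol in both cells.
Mg²⁺ + 2e⁻ → Mg, so n(Mg) = 0.3612 / 2 = 0.1806 mol
m(Mg) = 0.1806 × 24.31 = 4.39 g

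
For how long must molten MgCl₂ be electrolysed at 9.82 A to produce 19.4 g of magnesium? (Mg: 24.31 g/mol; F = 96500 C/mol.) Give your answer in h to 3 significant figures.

n(Mg) = 19.4 / 24.31 = 0.7980 mol
Mg²⁺ + 2e⁻ → Mg, so n(e⁻) = 2 × 0.7980 = 1.596 mol
Q = 1.596 × 96500 = 1.540×10^5 C
t = Q / I = 1.540×10^5 / 9.82 = 15680 s = 4.36 h

4.36 h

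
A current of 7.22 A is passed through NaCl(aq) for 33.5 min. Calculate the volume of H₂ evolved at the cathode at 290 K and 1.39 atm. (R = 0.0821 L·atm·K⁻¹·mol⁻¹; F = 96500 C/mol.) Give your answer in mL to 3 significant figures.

Charge passed = 7.22 × 2010 = 14510 C
n(e⁻) = Q/F = 14510/96500 = 0.1504 mol
2H⁺ + 2e⁻ → H₂, so n(H₂) = 0.1504 / 2 = 0.07520 mol
V = nRT/P = 0.07520 × 0.0821 × 290 / 1.39 = 1.288 L
= 1290 mL

1290 mL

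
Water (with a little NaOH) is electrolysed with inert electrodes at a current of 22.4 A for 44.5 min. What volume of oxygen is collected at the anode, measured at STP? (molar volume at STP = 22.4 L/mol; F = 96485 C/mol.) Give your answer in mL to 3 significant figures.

3470 mL

Q = It = 22.4 × 2670 = 59810 C
Moles of electrons = 59810 / 96485 = 0.6199 mol
2H₂O → O₂ + 4H⁺ + 4e⁻, so n(O₂) = 0.6199 / 4 = 0.1550 mol
V = 0.1550 × 22.4 = 3.472 L
= 3470 mL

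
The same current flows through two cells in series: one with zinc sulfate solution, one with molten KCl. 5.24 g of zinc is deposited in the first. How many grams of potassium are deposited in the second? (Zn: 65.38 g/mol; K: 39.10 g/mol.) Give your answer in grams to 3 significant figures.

6.27 g

n(Zn) = 5.24 / 65.38 = 0.08015 mol
Zn²⁺ + 2e⁻ → Zn, so n(e⁻) = 2 × 0.08015 = 0.1603 mol
Same current for the same time ⇒ same n(e⁻) = 0.1603 mol in both cells.
K⁺ + e⁻ → K, so n(K) = 0.1603 mol
m(K) = 0.1603 × 39.10 = 6.27 g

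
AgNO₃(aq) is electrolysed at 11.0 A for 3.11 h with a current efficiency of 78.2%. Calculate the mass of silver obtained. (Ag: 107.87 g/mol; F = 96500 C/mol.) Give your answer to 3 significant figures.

Q = 11.0 × 11196 = 1.232×10^5 C
n(e⁻) = 1.232×10^5 / 96500 = 1.277 mol
Ag⁺ + e⁻ → Ag, so theoretical m(Ag) = 1.277 × 107.87 = 137.7 g
Actual mass = 78.2% × 137.7 = 108 g

108 g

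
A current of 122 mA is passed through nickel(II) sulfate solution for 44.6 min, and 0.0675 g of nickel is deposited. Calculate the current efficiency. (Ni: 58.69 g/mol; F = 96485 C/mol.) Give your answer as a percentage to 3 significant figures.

68.0%

Q = 0.122 × 2676 = 326.5 C
n(e⁻) = 326.5 / 96485 = 0.003384 mol
Ni²⁺ + 2e⁻ → Ni, so theoretical n(Ni) = 0.001692 mol → 0.09930 g
Efficiency = 0.0675 / 0.09930 = 0.6798 = 68.0%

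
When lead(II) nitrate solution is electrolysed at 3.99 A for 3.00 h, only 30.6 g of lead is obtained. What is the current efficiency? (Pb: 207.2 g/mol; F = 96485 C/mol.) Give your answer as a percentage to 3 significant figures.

Q = 3.99 × 10800 = 43090 C
n(e⁻) = 43090 / 96485 = 0.4466 mol
Pb²⁺ + 2e⁻ → Pb, so theoretical n(Pb) = 0.2233 mol → 46.27 g
Efficiency = 30.6 / 46.27 = 0.6613 = 66.1%

66.1%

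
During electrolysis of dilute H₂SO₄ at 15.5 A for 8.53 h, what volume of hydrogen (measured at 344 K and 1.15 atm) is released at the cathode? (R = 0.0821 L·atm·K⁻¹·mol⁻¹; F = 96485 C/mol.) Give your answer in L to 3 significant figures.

60.6 L

Charge passed = 15.5 × 30708 = 4.760×10^5 C
n(e⁻) = 4.760×10^5 / 96485 = 4.933 mol
2H⁺ + 2e⁻ → H₂, so n(H₂) = 4.933 / 2 = 2.467 mol
V = nRT/P = 2.467 × 0.0821 × 344 / 1.15 = 60.59 L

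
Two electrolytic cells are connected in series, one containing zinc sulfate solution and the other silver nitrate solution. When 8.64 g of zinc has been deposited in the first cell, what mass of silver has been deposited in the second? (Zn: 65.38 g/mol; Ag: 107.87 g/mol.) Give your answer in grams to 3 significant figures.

28.5 g

n(Zn) = 8.64 / 65.38 = 0.1322 mol
Zn²⁺ + 2e⁻ → Zn, so n(e⁻) = 2 × 0.1322 = 0.2644 mol
The cells are in series, so the same charge (and hence the same n(e⁻) = 0.2644 mol) passes through both.
Ag⁺ + e⁻ → Ag, so n(Ag) = 0.2644 mol
m(Ag) = 0.2644 × 107.87 = 28.5 g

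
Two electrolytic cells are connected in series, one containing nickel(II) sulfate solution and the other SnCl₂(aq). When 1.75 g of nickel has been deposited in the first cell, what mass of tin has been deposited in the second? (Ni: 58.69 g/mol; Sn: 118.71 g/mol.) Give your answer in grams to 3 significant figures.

n(Ni) = 1.75 / 58.69 = 0.02982 mol
Ni²⁺ + 2e⁻ → Ni, so n(e⁻) = 2 × 0.02982 = 0.05964 mol
Since the cells are in series, n(e⁻) in the Sn cell is also 0.05964 mol.
Sn²⁺ + 2e⁻ → Sn, so n(Sn) = 0.05964 / 2 = 0.02982 mol
m(Sn) = 0.02982 × 118.71 = 3.54 g

3.54 g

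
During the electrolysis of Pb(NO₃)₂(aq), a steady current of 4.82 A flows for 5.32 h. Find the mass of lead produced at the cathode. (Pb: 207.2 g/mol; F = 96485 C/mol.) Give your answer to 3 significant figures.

99.1 g

Q = It = 4.82 × 19152 = 92310 C
n(e⁻) = Q/F = 92310/96485 = 0.9567 mol
Pb²⁺ + 2e⁻ → Pb, so n(Pb) = 0.9567 / 2 = 0.4784 mol
m = 0.4784 × 207.2 = 99.1 g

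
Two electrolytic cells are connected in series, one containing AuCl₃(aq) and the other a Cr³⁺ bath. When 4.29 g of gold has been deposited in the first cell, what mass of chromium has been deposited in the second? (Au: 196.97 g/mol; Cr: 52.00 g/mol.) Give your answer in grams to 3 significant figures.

n(Au) = 4.29 / 196.97 = 0.02178 mol
Au³⁺ + 3e⁻ → Au, so n(e⁻) = 3 × 0.02178 = 0.06534 mol
The cells are in series, so the same charge (and hence the same n(e⁻) = 0.06534 mol) passes through both.
Cr³⁺ + 3e⁻ → Cr, so n(Cr) = 0.06534 / 3 = 0.02178 mol
m(Cr) = 0.02178 × 52.00 = 1.13 g

1.13 g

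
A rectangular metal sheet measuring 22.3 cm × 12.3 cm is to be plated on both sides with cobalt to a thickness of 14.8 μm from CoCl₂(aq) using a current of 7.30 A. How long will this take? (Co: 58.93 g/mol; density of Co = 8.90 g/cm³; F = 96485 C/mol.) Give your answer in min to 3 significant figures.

54.0 min

Plated area = 2 × 22.3 × 12.3 = 548.6 cm²
Volume = 548.6 × 14.8×10⁻⁴ cm = 0.8119 cm³
m(Co) = 0.8119 × 8.90 = 7.226 g
n(Co) = 7.226 / 58.93 = 0.1226 mol; n(e⁻) = 2 × 0.1226 = 0.2452 mol
Q = 0.2452 × 96485 = 23660 C
t = 23660 / 7.30 = 3241 s = 54.0 min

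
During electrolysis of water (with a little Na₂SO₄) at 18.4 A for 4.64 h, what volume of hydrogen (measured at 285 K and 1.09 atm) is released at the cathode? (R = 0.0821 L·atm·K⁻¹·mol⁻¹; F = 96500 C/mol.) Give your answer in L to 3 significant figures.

Charge passed = 18.4 × 16704 = 3.074×10^5 C
Moles of electrons = 3.074×10^5 / 96500 = 3.185 mol
2H⁺ + 2e⁻ → H₂, so n(H₂) = 3.185 / 2 = 1.593 mol
V = nRT/P = 1.593 × 0.0821 × 285 / 1.09 = 34.20 L

34.2 L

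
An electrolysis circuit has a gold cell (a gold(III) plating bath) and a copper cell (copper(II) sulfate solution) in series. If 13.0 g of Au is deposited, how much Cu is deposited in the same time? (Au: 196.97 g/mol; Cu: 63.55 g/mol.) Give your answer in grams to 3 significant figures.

n(Au) = 13.0 / 196.97 = 0.06600 mol
Au³⁺ + 3e⁻ → Au, so n(e⁻) = 3 × 0.06600 = 0.1980 mol
In series, the same 0.1980 mol of electrons flows through the second cell.
Cu²⁺ + 2e⁻ → Cu, so n(Cu) = 0.1980 / 2 = 0.09900 mol
m(Cu) = 0.09900 × 63.55 = 6.29 g

6.29 g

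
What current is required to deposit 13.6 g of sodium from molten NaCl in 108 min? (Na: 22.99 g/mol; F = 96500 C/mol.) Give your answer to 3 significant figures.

n(Na) = 13.6 / 22.99 = 0.5916 mol
Na⁺ + e⁻ → Na, so n(e⁻) = 0.5916 mol
Q = 0.5916 × 96500 = 57090 C
I = Q / t = 57090 / 6480 s = 8.81 A

8.81 A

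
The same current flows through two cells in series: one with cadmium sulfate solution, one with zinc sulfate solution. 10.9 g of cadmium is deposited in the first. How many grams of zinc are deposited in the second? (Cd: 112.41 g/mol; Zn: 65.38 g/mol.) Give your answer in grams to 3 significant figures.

n(Cd) = 10.9 / 112.41 = 0.09697 mol
Cd²⁺ + 2e⁻ → Cd, so n(e⁻) = 2 × 0.09697 = 0.1939 mol
Same current for the same time ⇒ same n(e⁻) = 0.1939 mol in both cells.
Zn²⁺ + 2e⁻ → Zn, so n(Zn) = 0.1939 / 2 = 0.09695 mol
m(Zn) = 0.09695 × 65.38 = 6.34 g

6.34 g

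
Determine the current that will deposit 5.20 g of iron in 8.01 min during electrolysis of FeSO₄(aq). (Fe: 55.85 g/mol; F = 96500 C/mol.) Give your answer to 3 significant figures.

n(Fe) = 5.20 / 55.85 = 0.09311 mol
Fe²⁺ + 2e⁻ → Fe, so n(e⁻) = 2 × 0.09311 = 0.1862 mol
Q = 0.1862 × 96500 = 17970 C
I = Q / t = 17970 / 480.6 s = 37.4 A

37.4 A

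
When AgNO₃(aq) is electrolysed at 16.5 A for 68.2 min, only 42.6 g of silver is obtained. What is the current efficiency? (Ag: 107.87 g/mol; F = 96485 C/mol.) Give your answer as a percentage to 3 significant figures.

Q = 16.5 × 4092 = 67520 C
n(e⁻) = 67520 / 96485 = 0.6998 mol
Ag⁺ + e⁻ → Ag, so theoretical n(Ag) = 0.6998 mol → 75.49 g
Efficiency = 42.6 / 75.49 = 0.5643 = 56.4%

56.4%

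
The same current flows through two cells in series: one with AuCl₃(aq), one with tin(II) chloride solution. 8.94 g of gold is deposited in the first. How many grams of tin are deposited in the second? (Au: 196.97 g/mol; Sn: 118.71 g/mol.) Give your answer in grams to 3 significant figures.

8.08 g

n(Au) = 8.94 / 196.97 = 0.04539 mol
Au³⁺ + 3e⁻ → Au, so n(e⁻) = 3 × 0.04539 = 0.1362 mol
Since the cells are in series, n(e⁻) in the Sn cell is also 0.1362 mol.
Sn²⁺ + 2e⁻ → Sn, so n(Sn) = 0.1362 / 2 = 0.06810 mol
m(Sn) = 0.06810 × 118.71 = 8.08 g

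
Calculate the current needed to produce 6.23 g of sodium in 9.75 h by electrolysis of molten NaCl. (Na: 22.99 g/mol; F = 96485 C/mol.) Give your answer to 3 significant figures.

n(Na) = 6.23 / 22.99 = 0.2710 mol
Na⁺ + e⁻ → Na, so n(e⁻) = 0.2710 mol
Q = 0.2710 × 96485 = 26150 C
I = Q / t = 26150 / 35100 s = 0.745 A

0.745 A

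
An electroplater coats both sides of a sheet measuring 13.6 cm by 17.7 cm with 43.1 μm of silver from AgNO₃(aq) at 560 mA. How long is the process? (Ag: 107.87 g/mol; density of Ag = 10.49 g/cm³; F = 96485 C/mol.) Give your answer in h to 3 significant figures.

9.66 h

Plated area = 2 × 13.6 × 17.7 = 481.4 cm²
Volume = 481.4 × 43.1×10⁻⁴ cm = 2.075 cm³
m(Ag) = 2.075 × 10.49 = 21.77 g
n(Ag) = 21.77 / 107.87 = 0.2018 mol; n(e⁻) = 0.2018 mol
Q = 0.2018 × 96485 = 19470 C
t = 19470 / 0.560 = 34770 s = 9.66 h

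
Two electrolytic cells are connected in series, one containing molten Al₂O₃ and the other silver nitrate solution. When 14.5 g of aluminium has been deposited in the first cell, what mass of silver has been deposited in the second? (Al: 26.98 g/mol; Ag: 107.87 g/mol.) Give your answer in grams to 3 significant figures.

174 g

n(Al) = 14.5 / 26.98 = 0.5374 mol
Al³⁺ + 3e⁻ → Al, so n(e⁻) = 3 × 0.5374 = 1.612 mol
Since the cells are in series, n(e⁻) in the Ag cell is also 1.612 mol.
Ag⁺ + e⁻ → Ag, so n(Ag) = 1.612 mol
m(Ag) = 1.612 × 107.87 = 174 g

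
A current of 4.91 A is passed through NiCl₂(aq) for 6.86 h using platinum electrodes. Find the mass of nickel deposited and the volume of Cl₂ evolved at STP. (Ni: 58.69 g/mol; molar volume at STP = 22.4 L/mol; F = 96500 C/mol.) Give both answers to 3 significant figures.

36.9 g Ni; 14.1 L Cl₂

Q = 4.91 × 24696 = 1.213×10^5 C; n(e⁻) = 1.213×10^5 / 96500 = 1.257 mol
Cathode: Ni²⁺ + 2e⁻ → Ni → n(Ni) = 1.257/2 = 0.6285 mol → 36.9 g
Anode: 2Cl⁻ → Cl₂ + 2e⁻ → n(Cl₂) = 1.257/2 = 0.6285 mol → 14.1 L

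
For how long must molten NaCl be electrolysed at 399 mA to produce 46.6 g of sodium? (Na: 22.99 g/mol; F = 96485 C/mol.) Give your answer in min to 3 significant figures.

n(Na) = 46.6 / 22.99 = 2.027 mol
Na⁺ + e⁻ → Na, so n(e⁻) = 2.027 mol
Q = 2.027 × 96485 = 1.956×10^5 C
t = Q / I = 1.956×10^5 / 0.399 = 4.902×10^5 s = 8170 min

8170 min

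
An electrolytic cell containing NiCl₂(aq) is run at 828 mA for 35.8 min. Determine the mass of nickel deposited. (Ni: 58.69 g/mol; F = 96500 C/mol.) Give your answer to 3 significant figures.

Charge passed = 0.828 × 2148 = 1779 C
Moles of electrons = 1779 / 96500 = 0.01844 mol
Ni²⁺ + 2e⁻ → Ni, so n(Ni) = 0.01844 / 2 = 0.009220 mol
m = 0.009220 × 58.69 = 0.541 g

0.541 g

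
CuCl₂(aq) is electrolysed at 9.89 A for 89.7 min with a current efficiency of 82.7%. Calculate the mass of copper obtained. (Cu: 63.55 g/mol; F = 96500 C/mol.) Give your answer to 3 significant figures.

14.5 g

Q = 9.89 × 5382 = 53230 C
n(e⁻) = 53230 / 96500 = 0.5516 mol
Cu²⁺ + 2e⁻ → Cu, so theoretical m(Cu) = 0.2758 × 63.55 = 17.53 g
Actual mass = 82.7% × 17.53 = 14.5 g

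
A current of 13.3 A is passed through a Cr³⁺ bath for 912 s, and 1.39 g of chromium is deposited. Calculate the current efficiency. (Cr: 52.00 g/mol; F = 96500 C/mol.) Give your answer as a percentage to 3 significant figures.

63.8%

Q = 13.3 × 912 = 12130 C
n(e⁻) = 12130 / 96500 = 0.1257 mol
Cr³⁺ + 3e⁻ → Cr, so theoretical n(Cr) = 0.04190 mol → 2.179 g
Efficiency = 1.39 / 2.179 = 0.6379 = 63.8%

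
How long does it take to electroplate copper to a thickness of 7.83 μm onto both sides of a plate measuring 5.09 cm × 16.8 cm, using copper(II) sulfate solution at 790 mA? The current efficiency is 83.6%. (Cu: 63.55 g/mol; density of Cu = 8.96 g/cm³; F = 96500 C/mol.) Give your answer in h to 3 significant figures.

1.53 h

Plated area = 2 × 5.09 × 16.8 = 171.0 cm²
Volume = 171.0 × 7.83×10⁻⁴ cm = 0.1339 cm³
m(Cu) = 0.1339 × 8.96 = 1.200 g
n(Cu) = 1.200 / 63.55 = 0.01888 mol; n(e⁻) = 2 × 0.01888 = 0.03776 mol
Q = 0.03776 × 96500 / 0.836 = 4359 C
t = 4359 / 0.790 = 5518 s = 1.53 h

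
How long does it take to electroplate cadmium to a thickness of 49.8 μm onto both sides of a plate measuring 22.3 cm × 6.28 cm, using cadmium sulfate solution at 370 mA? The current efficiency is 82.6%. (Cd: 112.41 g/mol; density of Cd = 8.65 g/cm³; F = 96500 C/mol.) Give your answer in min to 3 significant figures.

Plated area = 2 × 22.3 × 6.28 = 280.1 cm²
Volume = 280.1 × 49.8×10⁻⁴ cm = 1.395 cm³
m(Cd) = 1.395 × 8.65 = 12.07 g
n(Cd) = 12.07 / 112.41 = 0.1074 mol; n(e⁻) = 2 × 0.1074 = 0.2148 mol
Q = 0.2148 × 96500 / 0.826 = 25090 C
t = 25090 / 0.370 = 67810 s = 1130 min

1130 min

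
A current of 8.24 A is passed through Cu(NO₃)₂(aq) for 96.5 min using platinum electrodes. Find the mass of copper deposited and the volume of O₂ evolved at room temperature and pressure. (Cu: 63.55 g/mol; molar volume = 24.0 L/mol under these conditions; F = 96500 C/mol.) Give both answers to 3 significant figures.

Q = 8.24 × 5790 = 47710 C; n(e⁻) = 47710 / 96500 = 0.4944 mol
Cathode: Cu²⁺ + 2e⁻ → Cu → n(Cu) = 0.4944/2 = 0.2472 mol → 15.7 g
Anode: 2H₂O → O₂ + 4H⁺ + 4e⁻ → n(O₂) = 0.4944/4 = 0.1236 mol → 2.97 L

15.7 g Cu; 2.97 L O₂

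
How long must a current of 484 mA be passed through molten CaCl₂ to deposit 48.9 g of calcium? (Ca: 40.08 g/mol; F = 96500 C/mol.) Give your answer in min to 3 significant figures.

8110 min

n(Ca) = 48.9 / 40.08 = 1.220 mol
Ca²⁺ + 2e⁻ → Ca, so n(e⁻) = 2 × 1.220 = 2.440 mol
Q = 2.440 × 96500 = 2.355×10^5 C
t = Q / I = 2.355×10^5 / 0.484 = 4.866×10^5 s = 8110 min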